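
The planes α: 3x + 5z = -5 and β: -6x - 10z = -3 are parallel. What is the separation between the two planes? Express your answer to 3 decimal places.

Rescale β by 1/(-2): 3x + 5z = 3/2. Then distance = |-5 − (3/2)| / √34 ≈ 1.115.

1.115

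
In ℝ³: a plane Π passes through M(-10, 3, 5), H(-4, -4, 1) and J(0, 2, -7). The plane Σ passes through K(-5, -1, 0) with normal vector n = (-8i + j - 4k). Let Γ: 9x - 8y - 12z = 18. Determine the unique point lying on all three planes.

(-2, 3, -5)

MH = (6, -7, -4), MJ = (10, -1, -12); a normal to Π is MH × MJ = (80, 32, 64).
Using M: Π has equation 80x + 32y + 64z = -384.
Σ: n·r = n·K gives -8x + y - 4z = 39.
Solving the 3×3 linear system 80x + 32y + 64z = -384, -8x + y - 4z = 39, 9x - 8y - 12z = 18 (e.g. by elimination or Cramer's rule, determinant = -4224) gives (-2, 3, -5).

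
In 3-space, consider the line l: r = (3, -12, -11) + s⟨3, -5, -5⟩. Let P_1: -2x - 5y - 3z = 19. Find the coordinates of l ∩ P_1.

Substitute r = (3, -12, -11) + t(3, -5, -5) into the plane: 87 + 34t = 19, so t = -2.
Intersection: (3, -12, -11) + (-2)·(3, -5, -5) = (-3, -2, -1).

(-3, -2, -1)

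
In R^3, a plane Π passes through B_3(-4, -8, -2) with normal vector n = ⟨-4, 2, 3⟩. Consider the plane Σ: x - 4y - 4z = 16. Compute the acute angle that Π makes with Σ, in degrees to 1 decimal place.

Π: n·r = n·B_3 gives -4x + 2y + 3z = -6.
cos θ = |n₁·n₂| / (|n₁||n₂|) = |-24| / (√29 · √33).
θ = arccos(0.77581) ≈ 39.1°.

39.1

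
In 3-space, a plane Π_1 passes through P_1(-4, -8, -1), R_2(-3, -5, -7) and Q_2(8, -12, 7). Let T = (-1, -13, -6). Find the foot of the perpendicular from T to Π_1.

(-1, -7, -3)

P_1R_2 = (1, 3, -6), P_1Q_2 = (12, -4, 8); a normal to Π_1 is P_1R_2 × P_1Q_2 = (0, -80, -40).
Using P_1: Π_1 has equation -80y - 40z = 680.
Foot = T − λn with λ = (n·T − d)/|n|² = (1280 − 680)/8000 = 3/40.
Foot = (-1, -13, -6) − (3/40)·(0, -80, -40) = (-1, -7, -3).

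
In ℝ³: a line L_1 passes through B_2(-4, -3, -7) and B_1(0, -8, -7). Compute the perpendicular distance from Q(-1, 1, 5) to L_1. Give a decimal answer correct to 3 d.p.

A direction vector for L_1 is B_1 − B_2 = (4, -5, 0).
Taking (-4, -3, -7) on L_1 with direction v = (4, -5, 0): w = Q − (-4, -3, -7) = (3, 4, 12), and w × v = (60, 48, -31).
Distance = |w × v| / |v| = √6865 / √41 ≈ 12.940.

12.940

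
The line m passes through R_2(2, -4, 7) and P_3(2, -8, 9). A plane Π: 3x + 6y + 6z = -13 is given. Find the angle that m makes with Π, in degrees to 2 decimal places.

A direction vector for m is P_3 − R_2 = (0, -4, 2).
sin θ = |n·v| / (|n||v|) = |-12| / (√81 · √20) = 0.29814.
θ ≈ 17.35°.

17.35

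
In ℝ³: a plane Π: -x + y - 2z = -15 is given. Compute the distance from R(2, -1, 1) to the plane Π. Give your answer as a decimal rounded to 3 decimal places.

4.082

n·R − d = (-1)·(2) + (1)·(-1) + (-2)·(1) − (-15) = 10; |n| = √6.
Distance = |10| / √6 = 10/√6 ≈ 4.082.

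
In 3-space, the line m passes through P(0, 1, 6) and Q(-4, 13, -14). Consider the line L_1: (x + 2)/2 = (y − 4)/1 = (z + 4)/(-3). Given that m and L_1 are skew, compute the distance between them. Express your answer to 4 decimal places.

A direction vector for m is Q − P = (-4, 12, -20).
L_1 has direction (2, 1, -3) through (-2, 4, -4).
Common perpendicular direction n = (-4, 12, -20) × (2, 1, -3) = (-16, -52, -28).
With w = (-2, 4, -4) − (0, 1, 6) = (-2, 3, -10), w · n = 156.
Distance = |w · n| / |n| = |156| / √3744 ≈ 2.5495.

2.5495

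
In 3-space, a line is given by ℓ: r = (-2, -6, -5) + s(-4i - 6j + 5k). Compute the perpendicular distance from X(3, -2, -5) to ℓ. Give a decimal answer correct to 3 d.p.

3.982

Taking (-2, -6, -5) on ℓ with direction v = (-4, -6, 5): w = X − (-2, -6, -5) = (5, 4, 0), and w × v = (20, -25, -14).
Distance = |w × v| / |v| = √1221 / √77 ≈ 3.982.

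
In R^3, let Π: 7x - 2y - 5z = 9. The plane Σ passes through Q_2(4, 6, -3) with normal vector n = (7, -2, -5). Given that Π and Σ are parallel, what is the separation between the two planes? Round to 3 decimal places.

2.491

Σ: n·r = n·Q_2 gives 7x - 2y - 5z = 31.
Same normal n = (7, -2, -5) with |n| = √78; distance = |9 − 31| / |n| = 22/√78 ≈ 2.491.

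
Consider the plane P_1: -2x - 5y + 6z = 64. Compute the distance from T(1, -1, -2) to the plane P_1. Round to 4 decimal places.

n·T − d = (-2)·(1) + (-5)·(-1) + (6)·(-2) − 64 = -73; |n| = √65.
Distance = |-73| / √65 = 73/√65 ≈ 9.0545.

9.0545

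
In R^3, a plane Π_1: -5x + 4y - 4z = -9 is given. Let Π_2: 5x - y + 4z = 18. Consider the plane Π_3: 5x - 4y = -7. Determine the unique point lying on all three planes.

(1, 3, 4)

Solving the 3×3 linear system -5x + 4y - 4z = -9, 5x - y + 4z = 18, 5x - 4y = -7 (e.g. by elimination or Cramer's rule, determinant = 60) gives (1, 3, 4).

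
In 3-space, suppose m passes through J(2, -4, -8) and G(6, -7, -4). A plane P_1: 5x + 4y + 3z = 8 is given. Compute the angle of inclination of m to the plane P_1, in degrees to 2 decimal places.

26.21

A direction vector for m is G − J = (4, -3, 4).
sin θ = |n·v| / (|n||v|) = |20| / (√50 · √41) = 0.44173.
θ ≈ 26.21°.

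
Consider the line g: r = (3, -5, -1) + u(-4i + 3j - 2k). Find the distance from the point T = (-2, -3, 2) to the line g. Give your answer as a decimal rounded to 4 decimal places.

4.9201

Taking (3, -5, -1) on g with direction v = (-4, 3, -2): w = T − (3, -5, -1) = (-5, 2, 3), and w × v = (-13, -22, -7).
Distance = |w × v| / |v| = √702 / √29 ≈ 4.9201.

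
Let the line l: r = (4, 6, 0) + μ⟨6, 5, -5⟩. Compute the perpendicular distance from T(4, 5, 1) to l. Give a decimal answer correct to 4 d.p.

Taking (4, 6, 0) on l with direction v = (6, 5, -5): w = T − (4, 6, 0) = (0, -1, 1), and w × v = (0, 6, 6).
Distance = |w × v| / |v| = √72 / √86 ≈ 0.9150.

0.9150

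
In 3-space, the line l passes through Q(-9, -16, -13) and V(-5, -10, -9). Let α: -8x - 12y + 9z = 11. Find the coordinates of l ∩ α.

(-1, -4, -5)

A direction vector for l is V − Q = (4, 6, 4).
Substitute r = (-9, -16, -13) + t(4, 6, 4) into the plane: 147 + (-68)t = 11, so t = 2.
Intersection: (-9, -16, -13) + 2·(4, 6, 4) = (-1, -4, -5).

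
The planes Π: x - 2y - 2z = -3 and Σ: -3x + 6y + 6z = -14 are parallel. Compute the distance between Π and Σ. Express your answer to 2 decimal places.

2.56

Rescale Σ by 1/(-3): x - 2y - 2z = 14/3. Then distance = |-3 − (14/3)| / √9 ≈ 2.56.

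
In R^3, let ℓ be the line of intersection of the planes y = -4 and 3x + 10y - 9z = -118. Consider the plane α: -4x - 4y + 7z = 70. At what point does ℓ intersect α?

Direction of ℓ: (0, 1, 0) × (3, 10, -9) = (-9, 0, -3).
A point on ℓ: solving the two plane equations with x = 16 gives (16, -4, 14).
Substitute r = (16, -4, 14) + t(-9, 0, -3) into the plane: 50 + 15t = 70, so t = 4/3.
Intersection: (16, -4, 14) + (4/3)·(-9, 0, -3) = (4, -4, 10).

(4, -4, 10)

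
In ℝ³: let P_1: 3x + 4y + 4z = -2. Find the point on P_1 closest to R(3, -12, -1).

Foot = R − λn with λ = (n·R − d)/|n|² = (-43 − (-2))/41 = -1.
Foot = (3, -12, -1) − (-1)·(3, 4, 4) = (6, -8, 3).

(6, -8, 3)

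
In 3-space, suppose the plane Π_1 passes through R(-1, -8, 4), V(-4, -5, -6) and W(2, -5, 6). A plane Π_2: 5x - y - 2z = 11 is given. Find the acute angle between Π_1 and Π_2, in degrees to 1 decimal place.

20.8

RV = (-3, 3, -10), RW = (3, 3, 2); a normal to Π_1 is RV × RW = (36, -24, -18).
Using R: Π_1 has equation 36x - 24y - 18z = 84.
cos θ = |n₁·n₂| / (|n₁||n₂|) = |240| / (√2196 · √30).
θ = arccos(0.93505) ≈ 20.8°.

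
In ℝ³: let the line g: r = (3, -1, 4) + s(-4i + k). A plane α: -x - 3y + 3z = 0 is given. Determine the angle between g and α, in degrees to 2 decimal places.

sin θ = |n·v| / (|n||v|) = |7| / (√19 · √17) = 0.38949.
θ ≈ 22.92°.

22.92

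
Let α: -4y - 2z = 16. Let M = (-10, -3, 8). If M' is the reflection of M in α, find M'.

(-10, -11, 4)

λ = (n·M − d)/|n|² = (-4 − 16)/20 = -1.
Reflection = M − 2λn = (-10, -3, 8) − (-2)·(0, -4, -2) = (-10, -11, 4).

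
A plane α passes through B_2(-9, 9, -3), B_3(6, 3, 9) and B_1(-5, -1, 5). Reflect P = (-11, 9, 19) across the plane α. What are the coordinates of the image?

(5, -7, -9)

B_2B_3 = (15, -6, 12), B_2B_1 = (4, -10, 8); a normal to α is B_2B_3 × B_2B_1 = (72, -72, -126).
Using B_2: α has equation 72x - 72y - 126z = -918.
λ = (n·P − d)/|n|² = (-3834 − (-918))/26244 = -1/9.
Reflection = P − 2λn = (-11, 9, 19) − (-2/9)·(72, -72, -126) = (5, -7, -9).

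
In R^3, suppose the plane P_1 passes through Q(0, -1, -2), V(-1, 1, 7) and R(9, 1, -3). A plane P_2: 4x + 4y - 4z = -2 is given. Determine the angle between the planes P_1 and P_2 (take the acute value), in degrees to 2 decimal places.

57.02

QV = (-1, 2, 9), QR = (9, 2, -1); a normal to P_1 is QV × QR = (-20, 80, -20).
Using Q: P_1 has equation -20x + 80y - 20z = -40.
cos θ = |n₁·n₂| / (|n₁||n₂|) = |320| / (√7200 · √48).
θ = arccos(0.54433) ≈ 57.02°.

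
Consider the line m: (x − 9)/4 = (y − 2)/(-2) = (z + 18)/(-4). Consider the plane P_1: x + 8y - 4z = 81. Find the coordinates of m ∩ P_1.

m has direction (4, -2, -4) through (9, 2, -18).
Substitute r = (9, 2, -18) + t(4, -2, -4) into the plane: 97 + 4t = 81, so t = -4.
Intersection: (9, 2, -18) + (-4)·(4, -2, -4) = (-7, 10, -2).

(-7, 10, -2)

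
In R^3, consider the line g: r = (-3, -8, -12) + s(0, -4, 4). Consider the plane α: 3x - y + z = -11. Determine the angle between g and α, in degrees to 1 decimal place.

sin θ = |n·v| / (|n||v|) = |8| / (√11 · √32) = 0.42640.
θ ≈ 25.2°.

25.2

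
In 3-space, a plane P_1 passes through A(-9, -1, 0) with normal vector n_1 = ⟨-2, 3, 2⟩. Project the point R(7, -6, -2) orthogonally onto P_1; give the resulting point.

P_1: n_1·r = n_1·A gives -2x + 3y + 2z = 15.
Foot = R − λn with λ = (n·R − d)/|n|² = (-36 − 15)/17 = -3.
Foot = (7, -6, -2) − (-3)·(-2, 3, 2) = (1, 3, 4).

(1, 3, 4)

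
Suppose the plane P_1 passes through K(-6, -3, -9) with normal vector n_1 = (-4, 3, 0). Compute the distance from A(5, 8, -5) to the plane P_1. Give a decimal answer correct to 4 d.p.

2.2000

P_1: n_1·r = n_1·K gives -4x + 3y = 15.
n·A − d = (-4)·(5) + (3)·(8) + (0)·(-5) − 15 = -11; |n| = √25.
Distance = |-11| / √25 = 11/√25 ≈ 2.2000.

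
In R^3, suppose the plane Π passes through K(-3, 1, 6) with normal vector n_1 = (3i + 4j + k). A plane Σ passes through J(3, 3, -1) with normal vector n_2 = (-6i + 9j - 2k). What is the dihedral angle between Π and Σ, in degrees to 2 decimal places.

Π: n_1·r = n_1·K gives 3x + 4y + z = 1.
Σ: n_2·r = n_2·J gives -6x + 9y - 2z = 11.
cos θ = |n₁·n₂| / (|n₁||n₂|) = |16| / (√26 · √121).
θ = arccos(0.28526) ≈ 73.43°.

73.43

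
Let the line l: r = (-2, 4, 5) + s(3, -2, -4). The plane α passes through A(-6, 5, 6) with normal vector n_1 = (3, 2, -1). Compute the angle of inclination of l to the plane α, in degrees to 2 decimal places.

α: n_1·r = n_1·A gives 3x + 2y - z = -14.
sin θ = |n·v| / (|n||v|) = |9| / (√14 · √29) = 0.44666.
θ ≈ 26.53°.

26.53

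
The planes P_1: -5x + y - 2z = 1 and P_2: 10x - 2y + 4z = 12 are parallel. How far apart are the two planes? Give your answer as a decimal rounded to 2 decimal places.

Rescale P_2 by 1/(-2): -5x + y - 2z = -6. Then distance = |1 − (-6)| / √30 ≈ 1.28.

1.28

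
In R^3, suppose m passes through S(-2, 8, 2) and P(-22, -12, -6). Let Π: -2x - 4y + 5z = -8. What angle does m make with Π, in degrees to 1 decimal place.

A direction vector for m is P − S = (-20, -20, -8).
sin θ = |n·v| / (|n||v|) = |80| / (√45 · √864) = 0.40572.
θ ≈ 23.9°.

23.9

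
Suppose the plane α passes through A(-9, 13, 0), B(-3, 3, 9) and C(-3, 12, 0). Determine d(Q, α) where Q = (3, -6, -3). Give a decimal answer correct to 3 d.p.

AB = (6, -10, 9), AC = (6, -1, 0); a normal to α is AB × AC = (9, 54, 54).
Using A: α has equation 9x + 54y + 54z = 621.
n·Q − d = (9)·(3) + (54)·(-6) + (54)·(-3) − 621 = -1080; |n| = √5913.
Distance = |-1080| / √5913 = 1080/√5913 ≈ 14.045.

14.045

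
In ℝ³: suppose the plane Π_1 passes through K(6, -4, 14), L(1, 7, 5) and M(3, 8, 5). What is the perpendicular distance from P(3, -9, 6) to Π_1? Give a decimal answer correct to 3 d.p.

KL = (-5, 11, -9), KM = (-3, 12, -9); a normal to Π_1 is KL × KM = (9, -18, -27).
Using K: Π_1 has equation 9x - 18y - 27z = -252.
n·P − d = (9)·(3) + (-18)·(-9) + (-27)·(6) − (-252) = 279; |n| = √1134.
Distance = |279| / √1134 = 279/√1134 ≈ 8.285.

8.285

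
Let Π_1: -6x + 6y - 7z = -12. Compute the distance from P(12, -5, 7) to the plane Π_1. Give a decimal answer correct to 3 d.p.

n·P − d = (-6)·(12) + (6)·(-5) + (-7)·(7) − (-12) = -139; |n| = √121.
Distance = |-139| / √121 = 139/√121 ≈ 12.636.

12.636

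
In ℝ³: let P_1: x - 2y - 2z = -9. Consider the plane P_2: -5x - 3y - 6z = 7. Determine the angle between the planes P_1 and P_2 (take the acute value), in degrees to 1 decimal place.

58.8

cos θ = |n₁·n₂| / (|n₁||n₂|) = |13| / (√9 · √70).
θ = arccos(0.51793) ≈ 58.8°.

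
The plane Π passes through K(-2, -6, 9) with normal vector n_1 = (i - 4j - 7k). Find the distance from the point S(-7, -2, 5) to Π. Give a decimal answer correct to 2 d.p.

0.86

Π: n_1·r = n_1·K gives x - 4y - 7z = -41.
n·S − d = (1)·(-7) + (-4)·(-2) + (-7)·(5) − (-41) = 7; |n| = √66.
Distance = |7| / √66 = 7/√66 ≈ 0.86.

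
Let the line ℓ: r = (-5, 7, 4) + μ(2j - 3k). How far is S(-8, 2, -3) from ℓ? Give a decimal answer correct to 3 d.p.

8.584

Taking (-5, 7, 4) on ℓ with direction v = (0, 2, -3): w = S − (-5, 7, 4) = (-3, -5, -7), and w × v = (29, -9, -6).
Distance = |w × v| / |v| = √958 / √13 ≈ 8.584.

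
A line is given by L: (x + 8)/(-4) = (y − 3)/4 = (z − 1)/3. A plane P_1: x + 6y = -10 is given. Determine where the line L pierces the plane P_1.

L has direction (-4, 4, 3) through (-8, 3, 1).
Substitute r = (-8, 3, 1) + t(-4, 4, 3) into the plane: 10 + 20t = -10, so t = -1.
Intersection: (-8, 3, 1) + (-1)·(-4, 4, 3) = (-4, -1, -2).

(-4, -1, -2)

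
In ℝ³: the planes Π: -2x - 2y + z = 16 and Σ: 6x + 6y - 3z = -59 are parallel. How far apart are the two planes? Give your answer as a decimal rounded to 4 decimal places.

1.2222

Rescale Σ by 1/(-3): -2x - 2y + z = 59/3. Then distance = |16 − (59/3)| / √9 ≈ 1.2222.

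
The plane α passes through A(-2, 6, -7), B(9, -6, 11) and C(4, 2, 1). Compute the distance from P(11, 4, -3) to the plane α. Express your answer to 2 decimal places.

AB = (11, -12, 18), AC = (6, -4, 8); a normal to α is AB × AC = (-24, 20, 28).
Using A: α has equation -24x + 20y + 28z = -28.
n·P − d = (-24)·(11) + (20)·(4) + (28)·(-3) − (-28) = -240; |n| = √1760.
Distance = |-240| / √1760 = 240/√1760 ≈ 5.72.

5.72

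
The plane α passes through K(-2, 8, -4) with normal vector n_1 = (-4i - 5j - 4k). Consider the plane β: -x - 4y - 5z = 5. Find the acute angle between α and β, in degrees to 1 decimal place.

α: n_1·r = n_1·K gives -4x - 5y - 4z = -16.
cos θ = |n₁·n₂| / (|n₁||n₂|) = |44| / (√57 · √42).
θ = arccos(0.89927) ≈ 25.9°.

25.9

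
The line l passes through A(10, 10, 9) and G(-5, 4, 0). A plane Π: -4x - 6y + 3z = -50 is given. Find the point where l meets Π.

(5, 8, 6)

A direction vector for l is G − A = (-15, -6, -9).
Substitute r = (10, 10, 9) + t(-15, -6, -9) into the plane: -73 + 69t = -50, so t = 1/3.
Intersection: (10, 10, 9) + (1/3)·(-15, -6, -9) = (5, 8, 6).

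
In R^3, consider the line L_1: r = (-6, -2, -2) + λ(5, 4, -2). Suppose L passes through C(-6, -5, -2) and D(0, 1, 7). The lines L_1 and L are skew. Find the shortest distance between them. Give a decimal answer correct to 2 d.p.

A direction vector for L is D − C = (6, 6, 9).
Common perpendicular direction n = (5, 4, -2) × (6, 6, 9) = (48, -57, 6).
With w = (-6, -5, -2) − (-6, -2, -2) = (0, -3, 0), w · n = 171.
Distance = |w · n| / |n| = |171| / √5589 ≈ 2.29.

2.29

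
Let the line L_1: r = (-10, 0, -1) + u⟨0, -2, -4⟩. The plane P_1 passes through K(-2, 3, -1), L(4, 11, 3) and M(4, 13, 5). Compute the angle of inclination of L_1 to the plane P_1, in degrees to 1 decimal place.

16.6

KL = (6, 8, 4), KM = (6, 10, 6); a normal to P_1 is KL × KM = (8, -12, 12).
Using K: P_1 has equation 8x - 12y + 12z = -64.
sin θ = |n·v| / (|n||v|) = |-24| / (√352 · √20) = 0.28604.
θ ≈ 16.6°.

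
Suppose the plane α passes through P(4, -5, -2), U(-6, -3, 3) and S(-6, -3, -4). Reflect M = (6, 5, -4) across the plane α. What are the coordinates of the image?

PU = (-10, 2, 5), PS = (-10, 2, -2); a normal to α is PU × PS = (-14, -70, 0).
Using P: α has equation -14x - 70y = 294.
λ = (n·M − d)/|n|² = (-434 − 294)/5096 = -1/7.
Reflection = M − 2λn = (6, 5, -4) − (-2/7)·(-14, -70, 0) = (2, -15, -4).

(2, -15, -4)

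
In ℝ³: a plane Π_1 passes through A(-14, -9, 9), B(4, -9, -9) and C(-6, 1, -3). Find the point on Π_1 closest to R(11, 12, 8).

AB = (18, 0, -18), AC = (8, 10, -12); a normal to Π_1 is AB × AC = (180, 72, 180).
Using A: Π_1 has equation 180x + 72y + 180z = -1548.
Foot = R − λn with λ = (n·R − d)/|n|² = (4284 − (-1548))/69984 = 1/12.
Foot = (11, 12, 8) − (1/12)·(180, 72, 180) = (-4, 6, -7).

(-4, 6, -7)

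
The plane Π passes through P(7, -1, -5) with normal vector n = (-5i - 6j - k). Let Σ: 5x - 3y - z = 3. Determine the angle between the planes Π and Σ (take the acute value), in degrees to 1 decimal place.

82.6

Π: n·r = n·P gives -5x - 6y - z = -24.
cos θ = |n₁·n₂| / (|n₁||n₂|) = |-6| / (√62 · √35).
θ = arccos(0.12880) ≈ 82.6°.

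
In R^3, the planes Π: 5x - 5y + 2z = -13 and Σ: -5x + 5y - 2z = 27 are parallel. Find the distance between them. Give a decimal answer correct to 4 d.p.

1.9052

Rescale Σ by 1/(-1): 5x - 5y + 2z = -27. Then distance = |-13 − (-27)| / √54 ≈ 1.9052.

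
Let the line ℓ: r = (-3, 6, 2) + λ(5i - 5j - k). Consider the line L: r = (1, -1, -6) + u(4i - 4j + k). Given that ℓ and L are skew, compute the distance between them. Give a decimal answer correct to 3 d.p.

Common perpendicular direction n = (5, -5, -1) × (4, -4, 1) = (-9, -9, 0).
With w = (1, -1, -6) − (-3, 6, 2) = (4, -7, -8), w · n = 27.
Distance = |w · n| / |n| = |27| / √162 ≈ 2.121.

2.121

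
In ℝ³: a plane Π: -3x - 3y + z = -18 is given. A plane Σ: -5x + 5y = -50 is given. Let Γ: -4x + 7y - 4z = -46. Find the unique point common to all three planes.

Solving the 3×3 linear system -3x - 3y + z = -18, -5x + 5y = -50, -4x + 7y - 4z = -46 (e.g. by elimination or Cramer's rule, determinant = 105) gives (8, -2, 0).

(8, -2, 0)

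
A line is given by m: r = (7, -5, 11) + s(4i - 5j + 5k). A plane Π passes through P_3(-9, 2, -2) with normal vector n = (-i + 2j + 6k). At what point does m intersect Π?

(-5, 10, -4)

Π: n·r = n·P_3 gives -x + 2y + 6z = 1.
Substitute r = (7, -5, 11) + t(4, -5, 5) into the plane: 49 + 16t = 1, so t = -3.
Intersection: (7, -5, 11) + (-3)·(4, -5, 5) = (-5, 10, -4).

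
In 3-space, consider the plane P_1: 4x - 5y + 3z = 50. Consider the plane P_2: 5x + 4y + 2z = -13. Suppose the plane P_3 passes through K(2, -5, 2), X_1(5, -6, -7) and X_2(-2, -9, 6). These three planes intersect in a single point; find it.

KX_1 = (3, -1, -9), KX_2 = (-4, -4, 4); a normal to P_3 is KX_1 × KX_2 = (-40, 24, -16).
Using K: P_3 has equation -40x + 24y - 16z = -232.
Solving the 3×3 linear system 4x - 5y + 3z = 50, 5x + 4y + 2z = -13, -40x + 24y - 16z = -232 (e.g. by elimination or Cramer's rule, determinant = 392) gives (-1, -6, 8).

(-1, -6, 8)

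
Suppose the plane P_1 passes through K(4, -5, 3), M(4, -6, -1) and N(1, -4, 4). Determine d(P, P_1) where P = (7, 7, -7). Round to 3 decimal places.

KM = (0, -1, -4), KN = (-3, 1, 1); a normal to P_1 is KM × KN = (3, 12, -3).
Using K: P_1 has equation 3x + 12y - 3z = -57.
n·P − d = (3)·(7) + (12)·(7) + (-3)·(-7) − (-57) = 183; |n| = √162.
Distance = |183| / √162 = 183/√162 ≈ 14.378.

14.378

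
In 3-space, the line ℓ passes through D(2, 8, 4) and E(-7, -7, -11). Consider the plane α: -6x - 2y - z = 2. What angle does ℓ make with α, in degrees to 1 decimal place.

42.1

A direction vector for ℓ is E − D = (-9, -15, -15).
sin θ = |n·v| / (|n||v|) = |99| / (√41 · √531) = 0.67096.
θ ≈ 42.1°.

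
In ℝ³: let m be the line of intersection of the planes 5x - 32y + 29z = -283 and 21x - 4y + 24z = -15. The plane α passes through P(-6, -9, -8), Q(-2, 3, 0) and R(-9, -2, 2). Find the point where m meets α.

(5, 6, -4)

Direction of m: (5, -32, 29) × (21, -4, 24) = (-652, 489, 652).
A point on m: solving the two plane equations with x = -7 gives (-7, 15, 8).
PQ = (4, 12, 8), PR = (-3, 7, 10); a normal to α is PQ × PR = (64, -64, 64).
Using P: α has equation 64x - 64y + 64z = -320.
Substitute r = (-7, 15, 8) + t(-652, 489, 652) into the plane: -896 + (-31296)t = -320, so t = -3/163.
Intersection: (-7, 15, 8) + (-3/163)·(-652, 489, 652) = (5, 6, -4).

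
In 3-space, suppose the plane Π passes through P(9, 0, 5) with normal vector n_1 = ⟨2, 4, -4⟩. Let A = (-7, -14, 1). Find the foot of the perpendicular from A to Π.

Π: n_1·r = n_1·P gives 2x + 4y - 4z = -2.
Foot = A − λn with λ = (n·A − d)/|n|² = (-74 − (-2))/36 = -2.
Foot = (-7, -14, 1) − (-2)·(2, 4, -4) = (-3, -6, -7).

(-3, -6, -7)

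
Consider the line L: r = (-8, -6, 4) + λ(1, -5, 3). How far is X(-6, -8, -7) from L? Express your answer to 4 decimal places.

Taking (-8, -6, 4) on L with direction v = (1, -5, 3): w = X − (-8, -6, 4) = (2, -2, -11), and w × v = (-61, -17, -8).
Distance = |w × v| / |v| = √4074 / √35 ≈ 10.7889.

10.7889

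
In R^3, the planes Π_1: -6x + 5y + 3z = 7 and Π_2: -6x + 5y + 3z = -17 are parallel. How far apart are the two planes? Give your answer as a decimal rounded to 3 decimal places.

Same normal n = (-6, 5, 3) with |n| = √70; distance = |7 − (-17)| / |n| = 24/√70 ≈ 2.869.

2.869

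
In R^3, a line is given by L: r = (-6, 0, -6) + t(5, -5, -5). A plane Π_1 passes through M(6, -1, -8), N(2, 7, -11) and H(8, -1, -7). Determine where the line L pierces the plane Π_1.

(-1, -5, -11)

MN = (-4, 8, -3), MH = (2, 0, 1); a normal to Π_1 is MN × MH = (8, -2, -16).
Using M: Π_1 has equation 8x - 2y - 16z = 178.
Substitute r = (-6, 0, -6) + t(5, -5, -5) into the plane: 48 + 130t = 178, so t = 1.
Intersection: (-6, 0, -6) + 1·(5, -5, -5) = (-1, -5, -11).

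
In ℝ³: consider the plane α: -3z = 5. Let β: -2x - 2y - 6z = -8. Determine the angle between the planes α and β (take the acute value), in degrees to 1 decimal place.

cos θ = |n₁·n₂| / (|n₁||n₂|) = |18| / (√9 · √44).
θ = arccos(0.90453) ≈ 25.2°.

25.2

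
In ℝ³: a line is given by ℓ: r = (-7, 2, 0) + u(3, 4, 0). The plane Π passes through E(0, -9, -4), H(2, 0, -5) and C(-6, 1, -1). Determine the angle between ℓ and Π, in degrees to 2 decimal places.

EH = (2, 9, -1), EC = (-6, 10, 3); a normal to Π is EH × EC = (37, 0, 74).
Using E: Π has equation 37x + 74z = -296.
sin θ = |n·v| / (|n||v|) = |111| / (√6845 · √25) = 0.26833.
θ ≈ 15.56°.

15.56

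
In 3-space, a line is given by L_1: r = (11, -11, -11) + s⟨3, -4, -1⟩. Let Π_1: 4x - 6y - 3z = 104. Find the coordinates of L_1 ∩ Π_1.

(8, -7, -10)

Substitute r = (11, -11, -11) + t(3, -4, -1) into the plane: 143 + 39t = 104, so t = -1.
Intersection: (11, -11, -11) + (-1)·(3, -4, -1) = (8, -7, -10).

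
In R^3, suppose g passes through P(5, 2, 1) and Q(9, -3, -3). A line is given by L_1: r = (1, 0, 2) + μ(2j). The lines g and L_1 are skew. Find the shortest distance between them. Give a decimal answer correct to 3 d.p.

A direction vector for g is Q − P = (4, -5, -4).
Common perpendicular direction n = (4, -5, -4) × (0, 2, 0) = (8, 0, 8).
With w = (1, 0, 2) − (5, 2, 1) = (-4, -2, 1), w · n = -24.
Distance = |w · n| / |n| = |-24| / √128 ≈ 2.121.

2.121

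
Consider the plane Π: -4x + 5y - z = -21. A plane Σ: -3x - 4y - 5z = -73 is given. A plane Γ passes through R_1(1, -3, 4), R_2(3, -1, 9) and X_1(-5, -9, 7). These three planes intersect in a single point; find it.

(7, 3, 8)

R_1R_2 = (2, 2, 5), R_1X_1 = (-6, -6, 3); a normal to Γ is R_1R_2 × R_1X_1 = (36, -36, 0).
Using R_1: Γ has equation 36x - 36y = 144.
Solving the 3×3 linear system -4x + 5y - z = -21, -3x - 4y - 5z = -73, 36x - 36y = 144 (e.g. by elimination or Cramer's rule, determinant = -432) gives (7, 3, 8).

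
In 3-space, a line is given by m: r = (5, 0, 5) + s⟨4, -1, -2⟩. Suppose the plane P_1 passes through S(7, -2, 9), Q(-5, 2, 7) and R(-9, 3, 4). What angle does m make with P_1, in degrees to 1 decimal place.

SQ = (-12, 4, -2), SR = (-16, 5, -5); a normal to P_1 is SQ × SR = (-10, -28, 4).
Using S: P_1 has equation -10x - 28y + 4z = 22.
sin θ = |n·v| / (|n||v|) = |-20| / (√900 · √21) = 0.14548.
θ ≈ 8.4°.

8.4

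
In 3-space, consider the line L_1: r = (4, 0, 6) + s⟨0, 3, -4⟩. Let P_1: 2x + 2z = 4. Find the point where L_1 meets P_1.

Substitute r = (4, 0, 6) + t(0, 3, -4) into the plane: 20 + (-8)t = 4, so t = 2.
Intersection: (4, 0, 6) + 2·(0, 3, -4) = (4, 6, -2).

(4, 6, -2)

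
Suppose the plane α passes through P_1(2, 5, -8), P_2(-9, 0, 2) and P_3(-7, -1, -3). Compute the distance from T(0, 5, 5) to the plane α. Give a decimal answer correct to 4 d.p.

P_1P_2 = (-11, -5, 10), P_1P_3 = (-9, -6, 5); a normal to α is P_1P_2 × P_1P_3 = (35, -35, 21).
Using P_1: α has equation 35x - 35y + 21z = -273.
n·T − d = (35)·(0) + (-35)·(5) + (21)·(5) − (-273) = 203; |n| = √2891.
Distance = |203| / √2891 = 203/√2891 ≈ 3.7755.

3.7755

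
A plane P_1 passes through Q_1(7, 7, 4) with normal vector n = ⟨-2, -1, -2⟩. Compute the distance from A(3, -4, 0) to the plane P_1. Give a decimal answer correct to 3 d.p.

P_1: n·r = n·Q_1 gives -2x - y - 2z = -29.
n·A − d = (-2)·(3) + (-1)·(-4) + (-2)·(0) − (-29) = 27; |n| = √9.
Distance = |27| / √9 = 27/√9 ≈ 9.000.

9.000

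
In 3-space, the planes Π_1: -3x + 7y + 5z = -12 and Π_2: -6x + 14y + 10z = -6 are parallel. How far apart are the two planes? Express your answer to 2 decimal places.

Rescale Π_2 by 1/2: -3x + 7y + 5z = -3. Then distance = |-12 − (-3)| / √83 ≈ 0.99.

0.99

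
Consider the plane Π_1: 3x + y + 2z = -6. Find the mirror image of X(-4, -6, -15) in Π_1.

(14, 0, -3)

λ = (n·X − d)/|n|² = (-48 − (-6))/14 = -3.
Reflection = X − 2λn = (-4, -6, -15) − (-6)·(3, 1, 2) = (14, 0, -3).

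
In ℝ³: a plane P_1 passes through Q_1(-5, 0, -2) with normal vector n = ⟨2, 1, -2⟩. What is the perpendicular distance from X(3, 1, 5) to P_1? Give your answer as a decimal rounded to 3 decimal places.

1.000

P_1: n·r = n·Q_1 gives 2x + y - 2z = -6.
n·X − d = (2)·(3) + (1)·(1) + (-2)·(5) − (-6) = 3; |n| = √9.
Distance = |3| / √9 = 3/√9 ≈ 1.000.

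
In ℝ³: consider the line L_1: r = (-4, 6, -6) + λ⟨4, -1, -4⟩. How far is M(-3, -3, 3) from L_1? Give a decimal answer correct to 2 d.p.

Taking (-4, 6, -6) on L_1 with direction v = (4, -1, -4): w = M − (-4, 6, -6) = (1, -9, 9), and w × v = (45, 40, 35).
Distance = |w × v| / |v| = √4850 / √33 ≈ 12.12.

12.12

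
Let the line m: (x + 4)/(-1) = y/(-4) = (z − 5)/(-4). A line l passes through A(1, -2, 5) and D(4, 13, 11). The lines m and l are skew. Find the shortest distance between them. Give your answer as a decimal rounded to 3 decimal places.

5.243

m has direction (-1, -4, -4) through (-4, 0, 5).
A direction vector for l is D − A = (3, 15, 6).
Common perpendicular direction n = (-1, -4, -4) × (3, 15, 6) = (36, -6, -3).
With w = (1, -2, 5) − (-4, 0, 5) = (5, -2, 0), w · n = 192.
Distance = |w · n| / |n| = |192| / √1341 ≈ 5.243.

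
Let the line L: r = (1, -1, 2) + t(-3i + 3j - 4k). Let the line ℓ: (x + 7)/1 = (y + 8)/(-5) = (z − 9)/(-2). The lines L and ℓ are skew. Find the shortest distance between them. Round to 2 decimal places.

11.93

ℓ has direction (1, -5, -2) through (-7, -8, 9).
Common perpendicular direction n = (-3, 3, -4) × (1, -5, -2) = (-26, -10, 12).
With w = (-7, -8, 9) − (1, -1, 2) = (-8, -7, 7), w · n = 362.
Distance = |w · n| / |n| = |362| / √920 ≈ 11.93.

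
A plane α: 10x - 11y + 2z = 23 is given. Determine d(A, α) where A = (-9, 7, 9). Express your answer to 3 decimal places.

11.467

n·A − d = (10)·(-9) + (-11)·(7) + (2)·(9) − 23 = -172; |n| = √225.
Distance = |-172| / √225 = 172/√225 ≈ 11.467.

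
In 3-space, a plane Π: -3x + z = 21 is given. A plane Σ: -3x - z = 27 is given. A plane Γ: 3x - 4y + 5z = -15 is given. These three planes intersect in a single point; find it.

Solving the 3×3 linear system -3x + z = 21, -3x - z = 27, 3x - 4y + 5z = -15 (e.g. by elimination or Cramer's rule, determinant = 24) gives (-8, -6, -3).

(-8, -6, -3)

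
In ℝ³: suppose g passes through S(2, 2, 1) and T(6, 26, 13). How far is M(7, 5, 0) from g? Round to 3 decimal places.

A direction vector for g is T − S = (4, 24, 12).
Taking (2, 2, 1) on g with direction v = (4, 24, 12): w = M − (2, 2, 1) = (5, 3, -1), and w × v = (60, -64, 108).
Distance = |w × v| / |v| = √19360 / √736 ≈ 5.129.

5.129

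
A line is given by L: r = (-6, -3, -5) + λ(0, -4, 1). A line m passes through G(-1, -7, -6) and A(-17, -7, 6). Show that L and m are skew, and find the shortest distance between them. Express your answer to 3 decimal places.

A direction vector for m is A − G = (-16, 0, 12).
Common perpendicular direction n = (0, -4, 1) × (-16, 0, 12) = (-48, -16, -64).
With w = (-1, -7, -6) − (-6, -3, -5) = (5, -4, -1), w · n = -112.
Since n ≠ 0 the lines are not parallel, and w · n = -112 ≠ 0 so they do not intersect; hence they are skew.
Distance = |w · n| / |n| = |-112| / √6656 ≈ 1.373.

1.373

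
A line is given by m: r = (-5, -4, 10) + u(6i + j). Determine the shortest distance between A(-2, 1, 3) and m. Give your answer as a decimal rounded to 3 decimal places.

8.289

Taking (-5, -4, 10) on m with direction v = (6, 1, 0): w = A − (-5, -4, 10) = (3, 5, -7), and w × v = (7, -42, -27).
Distance = |w × v| / |v| = √2542 / √37 ≈ 8.289.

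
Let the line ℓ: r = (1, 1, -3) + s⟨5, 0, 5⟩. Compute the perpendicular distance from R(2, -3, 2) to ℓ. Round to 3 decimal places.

Taking (1, 1, -3) on ℓ with direction v = (5, 0, 5): w = R − (1, 1, -3) = (1, -4, 5), and w × v = (-20, 20, 20).
Distance = |w × v| / |v| = √1200 / √50 ≈ 4.899.

4.899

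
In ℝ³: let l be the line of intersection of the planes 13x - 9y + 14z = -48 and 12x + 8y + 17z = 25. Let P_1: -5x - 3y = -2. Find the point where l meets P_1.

Direction of l: (13, -9, 14) × (12, 8, 17) = (-265, -53, 212).
A point on l: solving the two plane equations with x = -7 gives (-7, 3, 5).
Substitute r = (-7, 3, 5) + t(-265, -53, 212) into the plane: 26 + 1484t = -2, so t = -1/53.
Intersection: (-7, 3, 5) + (-1/53)·(-265, -53, 212) = (-2, 4, 1).

(-2, 4, 1)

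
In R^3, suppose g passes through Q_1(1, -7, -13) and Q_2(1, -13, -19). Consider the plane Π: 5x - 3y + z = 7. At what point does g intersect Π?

(1, -4, -10)

A direction vector for g is Q_2 − Q_1 = (0, -6, -6).
Substitute r = (1, -7, -13) + t(0, -6, -6) into the plane: 13 + 12t = 7, so t = -1/2.
Intersection: (1, -7, -13) + (-1/2)·(0, -6, -6) = (1, -4, -10).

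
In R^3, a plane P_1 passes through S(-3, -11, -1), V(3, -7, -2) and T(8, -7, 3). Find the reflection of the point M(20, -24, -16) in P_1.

(-4, 18, 8)

SV = (6, 4, -1), ST = (11, 4, 4); a normal to P_1 is SV × ST = (20, -35, -20).
Using S: P_1 has equation 20x - 35y - 20z = 345.
λ = (n·M − d)/|n|² = (1560 − 345)/2025 = 3/5.
Reflection = M − 2λn = (20, -24, -16) − (6/5)·(20, -35, -20) = (-4, 18, 8).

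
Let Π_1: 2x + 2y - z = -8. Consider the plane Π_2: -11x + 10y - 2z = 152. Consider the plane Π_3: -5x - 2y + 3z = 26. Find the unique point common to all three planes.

(-10, 3, -6)

Solving the 3×3 linear system 2x + 2y - z = -8, -11x + 10y - 2z = 152, -5x - 2y + 3z = 26 (e.g. by elimination or Cramer's rule, determinant = 66) gives (-10, 3, -6).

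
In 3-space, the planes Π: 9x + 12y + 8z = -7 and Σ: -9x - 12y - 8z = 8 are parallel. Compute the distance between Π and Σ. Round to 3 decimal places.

0.059

Rescale Σ by 1/(-1): 9x + 12y + 8z = -8. Then distance = |-7 − (-8)| / √289 ≈ 0.059.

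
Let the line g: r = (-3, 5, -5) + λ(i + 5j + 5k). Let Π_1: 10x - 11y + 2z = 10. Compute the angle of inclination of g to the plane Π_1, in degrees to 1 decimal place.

19.1

sin θ = |n·v| / (|n||v|) = |-35| / (√225 · √51) = 0.32673.
θ ≈ 19.1°.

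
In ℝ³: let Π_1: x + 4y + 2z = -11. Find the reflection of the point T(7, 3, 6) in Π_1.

(3, -13, -2)

λ = (n·T − d)/|n|² = (31 − (-11))/21 = 2.
Reflection = T − 2λn = (7, 3, 6) − 4·(1, 4, 2) = (3, -13, -2).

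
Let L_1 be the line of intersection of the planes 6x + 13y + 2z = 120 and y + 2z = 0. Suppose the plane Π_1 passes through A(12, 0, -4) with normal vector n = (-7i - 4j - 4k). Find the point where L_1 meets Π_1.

Direction of L_1: (6, 13, 2) × (0, 1, 2) = (24, -12, 6).
A point on L_1: solving the two plane equations with x = 0 gives (0, 10, -5).
Π_1: n·r = n·A gives -7x - 4y - 4z = -68.
Substitute r = (0, 10, -5) + t(24, -12, 6) into the plane: -20 + (-144)t = -68, so t = 1/3.
Intersection: (0, 10, -5) + (1/3)·(24, -12, 6) = (8, 6, -3).

(8, 6, -3)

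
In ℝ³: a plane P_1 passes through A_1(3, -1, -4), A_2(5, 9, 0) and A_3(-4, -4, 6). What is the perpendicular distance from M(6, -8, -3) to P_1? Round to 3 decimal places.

A_1A_2 = (2, 10, 4), A_1A_3 = (-7, -3, 10); a normal to P_1 is A_1A_2 × A_1A_3 = (112, -48, 64).
Using A_1: P_1 has equation 112x - 48y + 64z = 128.
n·M − d = (112)·(6) + (-48)·(-8) + (64)·(-3) − 128 = 736; |n| = √18944.
Distance = |736| / √18944 = 736/√18944 ≈ 5.347.

5.347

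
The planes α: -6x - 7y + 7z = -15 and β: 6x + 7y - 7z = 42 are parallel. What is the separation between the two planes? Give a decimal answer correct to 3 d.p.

Rescale β by 1/(-1): -6x - 7y + 7z = -42. Then distance = |-15 − (-42)| / √134 ≈ 2.332.

2.332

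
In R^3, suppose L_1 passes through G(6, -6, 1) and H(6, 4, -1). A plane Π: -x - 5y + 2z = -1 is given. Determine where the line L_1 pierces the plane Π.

(6, -1, 0)

A direction vector for L_1 is H − G = (0, 10, -2).
Substitute r = (6, -6, 1) + t(0, 10, -2) into the plane: 26 + (-54)t = -1, so t = 1/2.
Intersection: (6, -6, 1) + (1/2)·(0, 10, -2) = (6, -1, 0).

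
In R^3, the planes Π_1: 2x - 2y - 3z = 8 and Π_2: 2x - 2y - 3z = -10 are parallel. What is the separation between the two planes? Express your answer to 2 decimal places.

Same normal n = (2, -2, -3) with |n| = √17; distance = |8 − (-10)| / |n| = 18/√17 ≈ 4.37.

4.37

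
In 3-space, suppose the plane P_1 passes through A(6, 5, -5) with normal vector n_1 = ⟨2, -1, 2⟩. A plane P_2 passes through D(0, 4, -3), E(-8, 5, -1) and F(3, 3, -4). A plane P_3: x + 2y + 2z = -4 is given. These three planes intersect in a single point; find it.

P_1: n_1·r = n_1·A gives 2x - y + 2z = -3.
DE = (-8, 1, 2), DF = (3, -1, -1); a normal to P_2 is DE × DF = (1, -2, 5).
Using D: P_2 has equation x - 2y + 5z = -23.
Solving the 3×3 linear system 2x - y + 2z = -3, x - 2y + 5z = -23, x + 2y + 2z = -4 (e.g. by elimination or Cramer's rule, determinant = -23) gives (4, 1, -5).

(4, 1, -5)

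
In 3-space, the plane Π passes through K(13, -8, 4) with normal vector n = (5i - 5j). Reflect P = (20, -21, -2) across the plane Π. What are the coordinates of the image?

Π: n·r = n·K gives 5x - 5y = 105.
λ = (n·P − d)/|n|² = (205 − 105)/50 = 2.
Reflection = P − 2λn = (20, -21, -2) − 4·(5, -5, 0) = (0, -1, -2).

(0, -1, -2)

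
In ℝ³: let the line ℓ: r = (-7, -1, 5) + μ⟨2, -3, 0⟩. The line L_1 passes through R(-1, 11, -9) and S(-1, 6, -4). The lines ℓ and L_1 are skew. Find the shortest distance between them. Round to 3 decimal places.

A direction vector for L_1 is S − R = (0, -5, 5).
Common perpendicular direction n = (2, -3, 0) × (0, -5, 5) = (-15, -10, -10).
With w = (-1, 11, -9) − (-7, -1, 5) = (6, 12, -14), w · n = -70.
Distance = |w · n| / |n| = |-70| / √425 ≈ 3.395.

3.395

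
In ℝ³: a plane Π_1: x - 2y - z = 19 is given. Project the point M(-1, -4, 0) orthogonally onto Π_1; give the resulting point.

Foot = M − λn with λ = (n·M − d)/|n|² = (7 − 19)/6 = -2.
Foot = (-1, -4, 0) − (-2)·(1, -2, -1) = (1, -8, -2).

(1, -8, -2)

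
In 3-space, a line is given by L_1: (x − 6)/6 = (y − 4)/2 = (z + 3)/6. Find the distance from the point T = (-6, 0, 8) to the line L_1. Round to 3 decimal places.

16.686

L_1 has direction (6, 2, 6) through (6, 4, -3).
Taking (6, 4, -3) on L_1 with direction v = (6, 2, 6): w = T − (6, 4, -3) = (-12, -4, 11), and w × v = (-46, 138, 0).
Distance = |w × v| / |v| = √21160 / √76 ≈ 16.686.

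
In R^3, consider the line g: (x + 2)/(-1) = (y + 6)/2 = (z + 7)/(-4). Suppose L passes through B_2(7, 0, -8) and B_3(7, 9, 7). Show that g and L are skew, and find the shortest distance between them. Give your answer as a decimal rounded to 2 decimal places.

10.15

g has direction (-1, 2, -4) through (-2, -6, -7).
A direction vector for L is B_3 − B_2 = (0, 9, 15).
Common perpendicular direction n = (-1, 2, -4) × (0, 9, 15) = (66, 15, -9).
With w = (7, 0, -8) − (-2, -6, -7) = (9, 6, -1), w · n = 693.
Since n ≠ 0 the lines are not parallel, and w · n = 693 ≠ 0 so they do not intersect; hence they are skew.
Distance = |w · n| / |n| = |693| / √4662 ≈ 10.15.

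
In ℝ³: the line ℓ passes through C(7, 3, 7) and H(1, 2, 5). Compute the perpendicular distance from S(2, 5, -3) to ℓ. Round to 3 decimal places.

A direction vector for ℓ is H − C = (-6, -1, -2).
Taking (7, 3, 7) on ℓ with direction v = (-6, -1, -2): w = S − (7, 3, 7) = (-5, 2, -10), and w × v = (-14, 50, 17).
Distance = |w × v| / |v| = √2985 / √41 ≈ 8.533.

8.533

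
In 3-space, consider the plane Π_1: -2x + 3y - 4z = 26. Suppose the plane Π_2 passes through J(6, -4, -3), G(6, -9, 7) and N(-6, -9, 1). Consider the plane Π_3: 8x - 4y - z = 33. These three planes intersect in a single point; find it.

JG = (0, -5, 10), JN = (-12, -5, 4); a normal to Π_2 is JG × JN = (30, -120, -60).
Using J: Π_2 has equation 30x - 120y - 60z = 840.
Solving the 3×3 linear system -2x + 3y - 4z = 26, 30x - 120y - 60z = 840, 8x - 4y - z = 33 (e.g. by elimination or Cramer's rule, determinant = -4470) gives (2, -2, -9).

(2, -2, -9)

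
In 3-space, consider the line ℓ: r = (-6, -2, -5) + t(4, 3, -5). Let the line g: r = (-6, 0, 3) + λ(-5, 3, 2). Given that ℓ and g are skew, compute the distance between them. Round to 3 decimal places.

6.545

Common perpendicular direction n = (4, 3, -5) × (-5, 3, 2) = (21, 17, 27).
With w = (-6, 0, 3) − (-6, -2, -5) = (0, 2, 8), w · n = 250.
Distance = |w · n| / |n| = |250| / √1459 ≈ 6.545.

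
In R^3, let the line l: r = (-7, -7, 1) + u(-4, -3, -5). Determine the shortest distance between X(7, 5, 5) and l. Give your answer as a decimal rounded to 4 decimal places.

Taking (-7, -7, 1) on l with direction v = (-4, -3, -5): w = X − (-7, -7, 1) = (14, 12, 4), and w × v = (-48, 54, 6).
Distance = |w × v| / |v| = √5256 / √50 ≈ 10.2528.

10.2528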